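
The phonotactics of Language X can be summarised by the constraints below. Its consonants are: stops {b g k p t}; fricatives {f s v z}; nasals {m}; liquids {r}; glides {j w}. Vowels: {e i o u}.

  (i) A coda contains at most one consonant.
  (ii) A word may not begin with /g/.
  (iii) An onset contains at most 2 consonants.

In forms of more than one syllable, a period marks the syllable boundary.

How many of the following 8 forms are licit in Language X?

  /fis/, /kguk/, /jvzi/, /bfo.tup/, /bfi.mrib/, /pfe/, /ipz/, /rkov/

/fis/ — σ1 onset /f/, coda /s/ ok → licit
/kguk/ — σ1 onset /kg/ (2C), coda /k/ ok → licit
/jvzi/ — violates constraint (iii): syllable 1 onset /jvz/ has 3 consonants (> 2) → illicit
/bfo.tup/ — σ1 onset /bf/ (2C), coda /∅/ ok; σ2 onset /t/, coda /p/ ok → licit
/bfi.mrib/ — σ1 onset /bf/ (2C), coda /∅/ ok; σ2 onset /mr/ (2C), coda /b/ ok → licit
/pfe/ — σ1 onset /pf/ (2C), coda /∅/ ok → licit
/ipz/ — violates constraint (i): syllable 1 coda /pz/ has 2 consonants (> 1) → illicit
/rkov/ — σ1 onset /rk/ (2C), coda /v/ ok → licit
Licit: /fis/, /kguk/, /bfo.tup/, /bfi.mrib/, /pfe/, /rkov/ → 6.

6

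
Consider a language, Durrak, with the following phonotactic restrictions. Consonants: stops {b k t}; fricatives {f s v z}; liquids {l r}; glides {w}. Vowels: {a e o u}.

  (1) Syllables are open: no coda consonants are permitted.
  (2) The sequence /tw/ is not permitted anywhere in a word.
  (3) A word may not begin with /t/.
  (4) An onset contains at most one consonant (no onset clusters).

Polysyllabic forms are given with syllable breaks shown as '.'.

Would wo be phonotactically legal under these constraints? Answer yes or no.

wo — σ1 onset /w/, coda /∅/ ok → phonotactically legal

yes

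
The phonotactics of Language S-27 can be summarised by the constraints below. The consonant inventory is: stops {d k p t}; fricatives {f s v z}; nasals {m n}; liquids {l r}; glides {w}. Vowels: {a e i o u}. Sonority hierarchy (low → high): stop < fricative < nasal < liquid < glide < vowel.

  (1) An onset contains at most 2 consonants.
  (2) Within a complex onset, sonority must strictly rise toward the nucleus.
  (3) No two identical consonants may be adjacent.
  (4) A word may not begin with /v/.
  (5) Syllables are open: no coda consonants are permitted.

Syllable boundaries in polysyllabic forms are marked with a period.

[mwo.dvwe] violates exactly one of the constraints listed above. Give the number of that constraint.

[mwo.dvwe]: syllable 2 onset /dvw/ has 3 consonants (> 2).
This is a violation of constraint 1: "An onset contains at most 2 consonants."
The remaining constraints (2, 3, 4, 5) are satisfied.

1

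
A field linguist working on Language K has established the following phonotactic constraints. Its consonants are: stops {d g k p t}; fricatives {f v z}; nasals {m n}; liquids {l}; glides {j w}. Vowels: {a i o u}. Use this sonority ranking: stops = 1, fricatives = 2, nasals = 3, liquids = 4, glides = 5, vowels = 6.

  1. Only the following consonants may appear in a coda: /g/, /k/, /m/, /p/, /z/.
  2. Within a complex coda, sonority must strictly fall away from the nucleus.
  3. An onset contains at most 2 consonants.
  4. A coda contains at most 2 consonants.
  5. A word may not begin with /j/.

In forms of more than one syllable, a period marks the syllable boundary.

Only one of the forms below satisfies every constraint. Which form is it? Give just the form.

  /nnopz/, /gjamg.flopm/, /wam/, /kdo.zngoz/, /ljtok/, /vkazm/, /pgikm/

/nnopz/ — violates constraint 2: syllable 1 coda /pz/: /p/ (stop, 1) → /z/ (fricative, 2) does not fall → phonotactically illegal
/gjamg.flopm/ — violates constraint 2: syllable 2 coda /pm/: /p/ (stop, 1) → /m/ (nasal, 3) does not fall → phonotactically illegal
/wam/ — σ1 onset /w/, coda /m/ ok → phonotactically legal
/kdo.zngoz/ — violates constraint 3: syllable 2 onset /zng/ has 3 consonants (> 2) → phonotactically illegal
/ljtok/ — violates constraint 3: syllable 1 onset /ljt/ has 3 consonants (> 2) → phonotactically illegal
/vkazm/ — violates constraint 2: syllable 1 coda /zm/: /z/ (fricative, 2) → /m/ (nasal, 3) does not fall → phonotactically illegal
/pgikm/ — violates constraint 2: syllable 1 coda /km/: /k/ (stop, 1) → /m/ (nasal, 3) does not fall → phonotactically illegal

/wam/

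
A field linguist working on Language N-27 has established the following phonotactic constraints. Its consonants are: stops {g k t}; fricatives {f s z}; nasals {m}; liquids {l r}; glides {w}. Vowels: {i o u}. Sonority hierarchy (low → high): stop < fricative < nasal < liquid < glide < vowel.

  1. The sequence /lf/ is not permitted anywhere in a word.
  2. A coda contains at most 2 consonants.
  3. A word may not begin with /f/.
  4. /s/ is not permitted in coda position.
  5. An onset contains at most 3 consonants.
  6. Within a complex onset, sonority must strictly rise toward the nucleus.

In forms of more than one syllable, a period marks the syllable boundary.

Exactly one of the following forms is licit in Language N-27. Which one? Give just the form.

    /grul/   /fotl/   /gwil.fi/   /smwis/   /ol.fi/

/grul/ — σ1 onset /gr/ (1→4 rises), coda /l/ ok → licit
/fotl/ — violates constraint 3: word begins with /f/ → illicit
/gwil.fi/ — violates constraint 1: contains banned sequence /lf/ → illicit
/smwis/ — violates constraint 4: syllable 1 coda contains /s/ → illicit
/ol.fi/ — violates constraint 1: contains banned sequence /lf/ → illicit

/grul/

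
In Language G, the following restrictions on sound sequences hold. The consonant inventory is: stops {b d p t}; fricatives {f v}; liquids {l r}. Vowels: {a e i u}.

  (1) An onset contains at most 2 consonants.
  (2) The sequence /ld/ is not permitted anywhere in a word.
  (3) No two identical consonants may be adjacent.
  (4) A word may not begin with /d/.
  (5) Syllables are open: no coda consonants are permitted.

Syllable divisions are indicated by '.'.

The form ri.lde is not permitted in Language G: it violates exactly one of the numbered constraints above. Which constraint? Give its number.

2

ri.lde: contains banned sequence /ld/.
This is a violation of constraint 2: "The sequence /ld/ is not permitted anywhere in a word."
The remaining constraints (1, 3, 4, 5) are satisfied.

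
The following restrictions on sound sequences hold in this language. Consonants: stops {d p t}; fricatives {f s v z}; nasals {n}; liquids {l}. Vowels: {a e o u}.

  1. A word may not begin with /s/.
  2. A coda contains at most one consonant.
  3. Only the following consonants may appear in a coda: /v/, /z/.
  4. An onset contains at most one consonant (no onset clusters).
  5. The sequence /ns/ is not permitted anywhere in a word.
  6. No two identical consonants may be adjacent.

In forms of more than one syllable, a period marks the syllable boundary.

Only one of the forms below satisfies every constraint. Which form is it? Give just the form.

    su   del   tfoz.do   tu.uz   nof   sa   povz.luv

su — violates constraint 1: word begins with /s/ → ill-formed
del — violates constraint 3: syllable 1 coda contains /l/, which is not a licensed coda consonant → ill-formed
tfoz.do — violates constraint 4: syllable 1 onset /tf/ has 2 consonants (> 1) → ill-formed
tu.uz — σ1 onset /t/, coda /∅/ ok; σ2 onset /∅/, coda /z/ ok → well-formed
nof — violates constraint 3: syllable 1 coda contains /f/, which is not a licensed coda consonant → ill-formed
sa — violates constraint 1: word begins with /s/ → ill-formed
povz.luv — violates constraint 2: syllable 1 coda /vz/ has 2 consonants (> 1) → ill-formed

tu.uz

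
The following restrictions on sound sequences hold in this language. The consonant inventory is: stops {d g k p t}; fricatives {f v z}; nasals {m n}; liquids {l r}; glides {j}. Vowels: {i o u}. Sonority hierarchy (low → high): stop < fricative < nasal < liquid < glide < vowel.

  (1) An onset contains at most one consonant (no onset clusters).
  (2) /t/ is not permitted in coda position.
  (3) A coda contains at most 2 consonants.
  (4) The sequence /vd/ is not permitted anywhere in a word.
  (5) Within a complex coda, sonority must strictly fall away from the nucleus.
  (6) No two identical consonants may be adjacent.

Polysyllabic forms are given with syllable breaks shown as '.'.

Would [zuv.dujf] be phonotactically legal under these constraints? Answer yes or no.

[zuv.dujf] — violates constraint 4: contains banned sequence /vd/ → phonotactically illegal

no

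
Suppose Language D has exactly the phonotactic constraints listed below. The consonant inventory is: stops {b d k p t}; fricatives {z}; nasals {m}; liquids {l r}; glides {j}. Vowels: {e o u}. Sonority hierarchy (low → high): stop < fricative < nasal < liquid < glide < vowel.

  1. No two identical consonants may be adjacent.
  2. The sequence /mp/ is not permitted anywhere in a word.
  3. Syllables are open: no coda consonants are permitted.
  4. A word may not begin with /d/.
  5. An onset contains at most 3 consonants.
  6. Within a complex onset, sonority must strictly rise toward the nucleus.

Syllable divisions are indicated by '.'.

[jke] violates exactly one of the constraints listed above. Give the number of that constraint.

[jke]: syllable 1 onset /jk/: /j/ (glide, 5) → /k/ (stop, 1) does not rise.
This is a violation of constraint 6: "Within a complex onset, sonority must strictly rise toward the nucleus."
The remaining constraints (1, 2, 3, 4, 5) are satisfied.

6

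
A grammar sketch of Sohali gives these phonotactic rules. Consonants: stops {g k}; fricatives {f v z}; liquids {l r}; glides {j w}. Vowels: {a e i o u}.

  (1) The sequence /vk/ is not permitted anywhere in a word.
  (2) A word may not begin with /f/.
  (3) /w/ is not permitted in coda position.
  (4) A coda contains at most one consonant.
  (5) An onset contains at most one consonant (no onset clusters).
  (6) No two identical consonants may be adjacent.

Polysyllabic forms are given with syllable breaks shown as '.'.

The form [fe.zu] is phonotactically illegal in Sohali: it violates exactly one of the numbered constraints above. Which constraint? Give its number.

2

[fe.zu]: word begins with /f/.
This is a violation of constraint 2: "A word may not begin with /f/."
The remaining constraints (1, 3, 4, 5, 6) are satisfied.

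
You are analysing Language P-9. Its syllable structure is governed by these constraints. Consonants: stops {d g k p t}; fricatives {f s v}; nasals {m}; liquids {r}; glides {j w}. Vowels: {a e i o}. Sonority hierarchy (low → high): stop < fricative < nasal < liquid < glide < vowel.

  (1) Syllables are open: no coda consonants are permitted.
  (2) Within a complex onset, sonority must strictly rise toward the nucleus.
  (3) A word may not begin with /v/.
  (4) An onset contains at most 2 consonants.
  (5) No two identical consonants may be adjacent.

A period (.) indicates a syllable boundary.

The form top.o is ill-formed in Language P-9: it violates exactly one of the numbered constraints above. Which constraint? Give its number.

top.o: syllable 1 coda /p/ has 1 consonant (> 0).
This is a violation of constraint 1: "Syllables are open: no coda consonants are permitted."
The remaining constraints (2, 3, 4, 5) are satisfied.

1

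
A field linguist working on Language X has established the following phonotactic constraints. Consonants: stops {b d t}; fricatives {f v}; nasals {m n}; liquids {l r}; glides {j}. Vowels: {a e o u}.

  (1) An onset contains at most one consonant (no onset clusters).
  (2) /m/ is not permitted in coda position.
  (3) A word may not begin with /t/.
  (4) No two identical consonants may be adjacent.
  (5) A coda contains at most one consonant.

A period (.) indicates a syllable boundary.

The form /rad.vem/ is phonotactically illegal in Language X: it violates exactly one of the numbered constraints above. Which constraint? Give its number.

2

/rad.vem/: syllable 2 coda contains /m/.
This is a violation of constraint 2: "/m/ is not permitted in coda position."
The remaining constraints (1, 3, 4, 5) are satisfied.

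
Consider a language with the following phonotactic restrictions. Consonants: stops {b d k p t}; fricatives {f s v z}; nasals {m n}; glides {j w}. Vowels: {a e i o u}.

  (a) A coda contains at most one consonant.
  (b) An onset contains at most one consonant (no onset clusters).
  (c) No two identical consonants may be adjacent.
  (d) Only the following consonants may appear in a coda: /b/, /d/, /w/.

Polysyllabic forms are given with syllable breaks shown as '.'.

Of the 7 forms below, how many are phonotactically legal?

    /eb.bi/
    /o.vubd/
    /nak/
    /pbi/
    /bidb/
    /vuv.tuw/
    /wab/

/eb.bi/ — violates constraint (c): adjacent identical consonants /bb/ → phonotactically illegal
/o.vubd/ — violates constraint (a): syllable 2 coda /bd/ has 2 consonants (> 1) → phonotactically illegal
/nak/ — violates constraint (d): syllable 1 coda contains /k/, which is not a licensed coda consonant → phonotactically illegal
/pbi/ — violates constraint (b): syllable 1 onset /pb/ has 2 consonants (> 1) → phonotactically illegal
/bidb/ — violates constraint (a): syllable 1 coda /db/ has 2 consonants (> 1) → phonotactically illegal
/vuv.tuw/ — violates constraint (d): syllable 1 coda contains /v/, which is not a licensed coda consonant → phonotactically illegal
/wab/ — σ1 onset /w/, coda /b/ ok → phonotactically legal
Phonotactically legal: /wab/ → 1.

1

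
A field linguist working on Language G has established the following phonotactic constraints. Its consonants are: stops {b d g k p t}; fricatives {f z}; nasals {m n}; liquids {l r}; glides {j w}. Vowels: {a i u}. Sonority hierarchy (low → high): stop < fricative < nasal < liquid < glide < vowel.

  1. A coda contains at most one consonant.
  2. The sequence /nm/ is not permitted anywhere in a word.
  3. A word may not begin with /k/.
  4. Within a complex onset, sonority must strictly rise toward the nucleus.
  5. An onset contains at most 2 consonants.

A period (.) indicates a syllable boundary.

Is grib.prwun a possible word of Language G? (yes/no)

grib.prwun — violates constraint 5: syllable 2 onset /prw/ has 3 consonants (> 2) → ill-formed

no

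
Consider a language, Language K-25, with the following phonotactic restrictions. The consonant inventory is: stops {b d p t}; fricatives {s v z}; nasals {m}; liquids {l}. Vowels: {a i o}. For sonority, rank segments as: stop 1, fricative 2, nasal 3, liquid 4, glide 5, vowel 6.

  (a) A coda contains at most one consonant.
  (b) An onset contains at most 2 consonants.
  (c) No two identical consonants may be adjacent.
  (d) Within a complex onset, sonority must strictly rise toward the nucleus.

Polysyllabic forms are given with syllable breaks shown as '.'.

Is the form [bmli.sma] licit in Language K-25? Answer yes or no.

no

[bmli.sma] — violates constraint (b): syllable 1 onset /bml/ has 3 consonants (> 2) → illicit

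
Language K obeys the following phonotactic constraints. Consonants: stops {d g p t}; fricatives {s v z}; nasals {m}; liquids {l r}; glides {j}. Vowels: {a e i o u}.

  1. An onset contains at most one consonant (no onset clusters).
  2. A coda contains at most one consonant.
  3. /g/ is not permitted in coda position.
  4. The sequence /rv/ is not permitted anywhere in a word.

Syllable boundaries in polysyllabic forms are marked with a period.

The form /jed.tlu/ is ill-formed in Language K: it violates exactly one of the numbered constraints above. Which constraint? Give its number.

1

/jed.tlu/: syllable 2 onset /tl/ has 2 consonants (> 1).
This is a violation of constraint 1: "An onset contains at most one consonant (no onset clusters)."
The remaining constraints (2, 3, 4) are satisfied.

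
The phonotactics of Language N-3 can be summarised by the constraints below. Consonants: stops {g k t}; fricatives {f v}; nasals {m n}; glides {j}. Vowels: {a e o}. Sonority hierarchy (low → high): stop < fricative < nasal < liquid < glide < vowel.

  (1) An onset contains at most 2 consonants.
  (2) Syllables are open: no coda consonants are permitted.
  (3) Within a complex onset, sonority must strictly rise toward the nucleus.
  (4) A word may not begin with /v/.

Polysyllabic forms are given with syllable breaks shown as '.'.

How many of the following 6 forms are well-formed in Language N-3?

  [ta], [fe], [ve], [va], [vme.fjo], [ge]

3

[ta] — σ1 onset /t/, coda /∅/ ok → well-formed
[fe] — σ1 onset /f/, coda /∅/ ok → well-formed
[ve] — violates constraint 4: word begins with /v/ → ill-formed
[va] — violates constraint 4: word begins with /v/ → ill-formed
[vme.fjo] — violates constraint 4: word begins with /v/ → ill-formed
[ge] — σ1 onset /g/, coda /∅/ ok → well-formed
Well-formed: [ta], [fe], [ge] → 3.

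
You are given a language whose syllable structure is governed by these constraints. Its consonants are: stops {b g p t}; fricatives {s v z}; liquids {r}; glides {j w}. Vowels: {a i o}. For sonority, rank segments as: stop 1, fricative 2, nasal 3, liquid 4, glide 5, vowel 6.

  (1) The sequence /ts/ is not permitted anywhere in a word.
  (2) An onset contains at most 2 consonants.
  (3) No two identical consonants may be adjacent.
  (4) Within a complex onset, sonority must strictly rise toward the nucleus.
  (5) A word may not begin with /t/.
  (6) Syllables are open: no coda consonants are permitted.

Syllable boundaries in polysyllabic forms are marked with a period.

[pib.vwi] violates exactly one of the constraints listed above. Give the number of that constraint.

6

[pib.vwi]: syllable 1 coda /b/ has 1 consonant (> 0).
This is a violation of constraint 6: "Syllables are open: no coda consonants are permitted."
The remaining constraints (1, 2, 3, 4, 5) are satisfied.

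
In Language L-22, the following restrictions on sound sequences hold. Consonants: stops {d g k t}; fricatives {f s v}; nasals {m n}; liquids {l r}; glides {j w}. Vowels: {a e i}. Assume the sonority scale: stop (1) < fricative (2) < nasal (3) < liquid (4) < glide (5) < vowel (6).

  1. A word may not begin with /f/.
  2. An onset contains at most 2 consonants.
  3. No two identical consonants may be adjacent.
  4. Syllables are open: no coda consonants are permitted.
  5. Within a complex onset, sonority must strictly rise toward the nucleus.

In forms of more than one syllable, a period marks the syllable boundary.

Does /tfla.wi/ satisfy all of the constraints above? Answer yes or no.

no

/tfla.wi/ — violates constraint 2: syllable 1 onset /tfl/ has 3 consonants (> 2) → not permitted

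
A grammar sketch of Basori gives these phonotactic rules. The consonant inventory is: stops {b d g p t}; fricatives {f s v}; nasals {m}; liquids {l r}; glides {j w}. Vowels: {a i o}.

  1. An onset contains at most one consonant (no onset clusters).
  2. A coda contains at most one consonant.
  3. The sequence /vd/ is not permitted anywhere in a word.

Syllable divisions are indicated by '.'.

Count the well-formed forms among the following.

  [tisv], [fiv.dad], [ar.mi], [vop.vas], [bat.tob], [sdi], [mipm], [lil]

[tisv] — violates constraint 2: syllable 1 coda /sv/ has 2 consonants (> 1) → ill-formed
[fiv.dad] — violates constraint 3: contains banned sequence /vd/ → ill-formed
[ar.mi] — σ1 onset /∅/, coda /r/ ok; σ2 onset /m/, coda /∅/ ok → well-formed
[vop.vas] — σ1 onset /v/, coda /p/ ok; σ2 onset /v/, coda /s/ ok → well-formed
[bat.tob] — σ1 onset /b/, coda /t/ ok; σ2 onset /t/, coda /b/ ok → well-formed
[sdi] — violates constraint 1: syllable 1 onset /sd/ has 2 consonants (> 1) → ill-formed
[mipm] — violates constraint 2: syllable 1 coda /pm/ has 2 consonants (> 1) → ill-formed
[lil] — σ1 onset /l/, coda /l/ ok → well-formed
Well-formed: [ar.mi], [vop.vas], [bat.tob], [lil] → 4.

4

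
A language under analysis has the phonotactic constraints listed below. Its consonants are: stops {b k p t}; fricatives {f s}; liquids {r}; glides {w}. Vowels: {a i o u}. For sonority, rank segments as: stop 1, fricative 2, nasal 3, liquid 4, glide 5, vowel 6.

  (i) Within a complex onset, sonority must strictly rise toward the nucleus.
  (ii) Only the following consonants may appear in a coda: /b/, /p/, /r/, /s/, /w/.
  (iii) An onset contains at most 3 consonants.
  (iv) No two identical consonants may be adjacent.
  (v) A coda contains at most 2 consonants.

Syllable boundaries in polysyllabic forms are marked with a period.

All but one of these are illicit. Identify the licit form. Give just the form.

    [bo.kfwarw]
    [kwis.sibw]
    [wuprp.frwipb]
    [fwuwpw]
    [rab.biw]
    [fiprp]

[bo.kfwarw]

[bo.kfwarw] — σ1 onset /b/, coda /∅/ ok; σ2 onset /kfw/ (1→2→5 rises), coda /rw/ (2C) ok → licit
[kwis.sibw] — violates constraint (iv): adjacent identical consonants /ss/ → illicit
[wuprp.frwipb] — violates constraint (v): syllable 1 coda /prp/ has 3 consonants (> 2) → illicit
[fwuwpw] — violates constraint (v): syllable 1 coda /wpw/ has 3 consonants (> 2) → illicit
[rab.biw] — violates constraint (iv): adjacent identical consonants /bb/ → illicit
[fiprp] — violates constraint (v): syllable 1 coda /prp/ has 3 consonants (> 2) → illicit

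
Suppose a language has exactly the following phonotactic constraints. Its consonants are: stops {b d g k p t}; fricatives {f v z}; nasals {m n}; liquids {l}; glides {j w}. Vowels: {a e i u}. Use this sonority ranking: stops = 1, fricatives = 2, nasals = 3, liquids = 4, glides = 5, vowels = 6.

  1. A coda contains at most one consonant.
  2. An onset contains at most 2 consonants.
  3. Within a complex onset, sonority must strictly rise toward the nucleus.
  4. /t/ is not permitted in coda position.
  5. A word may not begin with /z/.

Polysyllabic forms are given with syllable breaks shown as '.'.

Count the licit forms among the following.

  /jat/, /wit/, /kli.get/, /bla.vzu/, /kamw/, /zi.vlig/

0

/jat/ — violates constraint 4: syllable 1 coda contains /t/ → illicit
/wit/ — violates constraint 4: syllable 1 coda contains /t/ → illicit
/kli.get/ — violates constraint 4: syllable 2 coda contains /t/ → illicit
/bla.vzu/ — violates constraint 3: syllable 2 onset /vz/: /v/ (fricative, 2) → /z/ (fricative, 2) does not rise → illicit
/kamw/ — violates constraint 1: syllable 1 coda /mw/ has 2 consonants (> 1) → illicit
/zi.vlig/ — violates constraint 5: word begins with /z/ → illicit
No form is licit → 0.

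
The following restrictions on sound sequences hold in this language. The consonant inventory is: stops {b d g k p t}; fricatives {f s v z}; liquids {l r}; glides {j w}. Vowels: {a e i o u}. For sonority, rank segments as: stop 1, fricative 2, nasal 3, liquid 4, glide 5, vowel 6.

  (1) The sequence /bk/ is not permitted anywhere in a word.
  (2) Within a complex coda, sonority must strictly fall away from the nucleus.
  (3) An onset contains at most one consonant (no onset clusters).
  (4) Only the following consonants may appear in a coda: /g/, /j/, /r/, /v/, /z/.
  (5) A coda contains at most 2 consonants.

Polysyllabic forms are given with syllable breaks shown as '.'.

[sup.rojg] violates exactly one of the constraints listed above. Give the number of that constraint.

[sup.rojg]: syllable 1 coda contains /p/, which is not a licensed coda consonant.
This is a violation of constraint 4: "Only the following consonants may appear in a coda: /g/, /j/, /r/, /v/, /z/."
The remaining constraints (1, 2, 3, 5) are satisfied.

4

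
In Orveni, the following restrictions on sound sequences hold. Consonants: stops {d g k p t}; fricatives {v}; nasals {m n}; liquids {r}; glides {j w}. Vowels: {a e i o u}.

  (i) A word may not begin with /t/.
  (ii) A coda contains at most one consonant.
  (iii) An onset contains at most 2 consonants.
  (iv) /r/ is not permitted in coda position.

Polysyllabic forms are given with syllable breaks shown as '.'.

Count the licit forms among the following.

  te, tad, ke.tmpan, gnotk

0

te — violates constraint (i): word begins with /t/ → illicit
tad — violates constraint (i): word begins with /t/ → illicit
ke.tmpan — violates constraint (iii): syllable 2 onset /tmp/ has 3 consonants (> 2) → illicit
gnotk — violates constraint (ii): syllable 1 coda /tk/ has 2 consonants (> 1) → illicit
No form is licit → 0.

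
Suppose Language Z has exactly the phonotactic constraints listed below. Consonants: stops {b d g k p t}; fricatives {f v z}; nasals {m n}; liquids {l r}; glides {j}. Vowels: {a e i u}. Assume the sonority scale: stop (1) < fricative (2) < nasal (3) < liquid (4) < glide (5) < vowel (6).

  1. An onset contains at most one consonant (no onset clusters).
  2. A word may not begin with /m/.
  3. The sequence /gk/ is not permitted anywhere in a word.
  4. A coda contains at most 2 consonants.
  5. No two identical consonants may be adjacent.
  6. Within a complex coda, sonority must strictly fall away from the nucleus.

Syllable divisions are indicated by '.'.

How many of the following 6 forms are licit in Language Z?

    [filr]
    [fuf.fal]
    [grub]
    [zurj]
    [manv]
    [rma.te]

0

[filr] — violates constraint 6: syllable 1 coda /lr/: /l/ (liquid, 4) → /r/ (liquid, 4) does not fall → illicit
[fuf.fal] — violates constraint 5: adjacent identical consonants /ff/ → illicit
[grub] — violates constraint 1: syllable 1 onset /gr/ has 2 consonants (> 1) → illicit
[zurj] — violates constraint 6: syllable 1 coda /rj/: /r/ (liquid, 4) → /j/ (glide, 5) does not fall → illicit
[manv] — violates constraint 2: word begins with /m/ → illicit
[rma.te] — violates constraint 1: syllable 1 onset /rm/ has 2 consonants (> 1) → illicit
No form is licit → 0.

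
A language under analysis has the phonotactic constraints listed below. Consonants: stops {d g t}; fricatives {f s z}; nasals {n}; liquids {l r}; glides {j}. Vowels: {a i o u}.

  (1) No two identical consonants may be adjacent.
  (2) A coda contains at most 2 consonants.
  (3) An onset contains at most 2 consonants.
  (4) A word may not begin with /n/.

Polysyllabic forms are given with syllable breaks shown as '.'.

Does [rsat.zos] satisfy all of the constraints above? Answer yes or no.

[rsat.zos] — σ1 onset /rs/ (2C), coda /t/ ok; σ2 onset /z/, coda /s/ ok → well-formed

yes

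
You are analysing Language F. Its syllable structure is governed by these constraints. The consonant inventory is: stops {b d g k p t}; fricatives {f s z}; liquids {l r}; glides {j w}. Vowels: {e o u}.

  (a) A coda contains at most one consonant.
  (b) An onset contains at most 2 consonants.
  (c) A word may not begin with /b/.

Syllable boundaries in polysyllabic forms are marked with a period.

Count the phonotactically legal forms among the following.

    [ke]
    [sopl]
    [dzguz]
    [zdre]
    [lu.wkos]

[ke] — σ1 onset /k/, coda /∅/ ok → phonotactically legal
[sopl] — violates constraint (a): syllable 1 coda /pl/ has 2 consonants (> 1) → phonotactically illegal
[dzguz] — violates constraint (b): syllable 1 onset /dzg/ has 3 consonants (> 2) → phonotactically illegal
[zdre] — violates constraint (b): syllable 1 onset /zdr/ has 3 consonants (> 2) → phonotactically illegal
[lu.wkos] — σ1 onset /l/, coda /∅/ ok; σ2 onset /wk/ (2C), coda /s/ ok → phonotactically legal
Phonotactically legal: [ke], [lu.wkos] → 2.

2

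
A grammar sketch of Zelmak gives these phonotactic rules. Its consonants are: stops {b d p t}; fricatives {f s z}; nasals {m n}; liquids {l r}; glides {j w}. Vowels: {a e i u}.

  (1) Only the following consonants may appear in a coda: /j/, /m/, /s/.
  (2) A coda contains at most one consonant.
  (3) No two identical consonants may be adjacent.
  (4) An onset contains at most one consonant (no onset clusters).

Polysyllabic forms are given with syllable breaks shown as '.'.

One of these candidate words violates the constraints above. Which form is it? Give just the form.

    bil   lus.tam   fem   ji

bil

bil — violates constraint 1: syllable 1 coda contains /l/, which is not a licensed coda consonant → ill-formed
lus.tam — σ1 onset /l/, coda /s/ ok; σ2 onset /t/, coda /m/ ok → well-formed
fem — σ1 onset /f/, coda /m/ ok → well-formed
ji — σ1 onset /j/, coda /∅/ ok → well-formed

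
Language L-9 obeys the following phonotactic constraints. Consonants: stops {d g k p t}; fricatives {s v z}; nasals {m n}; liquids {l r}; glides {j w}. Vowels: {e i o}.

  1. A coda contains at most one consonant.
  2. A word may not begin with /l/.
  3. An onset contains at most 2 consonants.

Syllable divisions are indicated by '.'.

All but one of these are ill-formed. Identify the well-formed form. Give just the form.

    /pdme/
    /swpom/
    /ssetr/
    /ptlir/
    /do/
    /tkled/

/do/

/pdme/ — violates constraint 3: syllable 1 onset /pdm/ has 3 consonants (> 2) → ill-formed
/swpom/ — violates constraint 3: syllable 1 onset /swp/ has 3 consonants (> 2) → ill-formed
/ssetr/ — violates constraint 1: syllable 1 coda /tr/ has 2 consonants (> 1) → ill-formed
/ptlir/ — violates constraint 3: syllable 1 onset /ptl/ has 3 consonants (> 2) → ill-formed
/do/ — σ1 onset /d/, coda /∅/ ok → well-formed
/tkled/ — violates constraint 3: syllable 1 onset /tkl/ has 3 consonants (> 2) → ill-formed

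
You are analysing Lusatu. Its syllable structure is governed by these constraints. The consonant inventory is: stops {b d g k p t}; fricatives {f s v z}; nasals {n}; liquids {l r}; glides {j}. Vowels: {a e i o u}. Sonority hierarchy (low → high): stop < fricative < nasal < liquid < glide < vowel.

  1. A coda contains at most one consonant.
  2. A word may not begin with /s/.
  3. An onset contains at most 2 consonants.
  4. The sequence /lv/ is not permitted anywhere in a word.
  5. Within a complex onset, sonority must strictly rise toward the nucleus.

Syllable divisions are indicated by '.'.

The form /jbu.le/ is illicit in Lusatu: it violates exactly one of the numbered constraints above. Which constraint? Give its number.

/jbu.le/: syllable 1 onset /jb/: /j/ (glide, 5) → /b/ (stop, 1) does not rise.
This is a violation of constraint 5: "Within a complex onset, sonority must strictly rise toward the nucleus."
The remaining constraints (1, 2, 3, 4) are satisfied.

5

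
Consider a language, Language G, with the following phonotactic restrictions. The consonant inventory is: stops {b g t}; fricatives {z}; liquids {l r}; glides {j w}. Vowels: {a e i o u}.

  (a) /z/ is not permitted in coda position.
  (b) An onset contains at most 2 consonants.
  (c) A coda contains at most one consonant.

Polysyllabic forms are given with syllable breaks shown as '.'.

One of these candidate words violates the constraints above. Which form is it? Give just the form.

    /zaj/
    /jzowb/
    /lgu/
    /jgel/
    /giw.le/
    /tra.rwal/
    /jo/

/jzowb/

/zaj/ — σ1 onset /z/, coda /j/ ok → permitted
/jzowb/ — violates constraint (c): syllable 1 coda /wb/ has 2 consonants (> 1) → not permitted
/lgu/ — σ1 onset /lg/ (2C), coda /∅/ ok → permitted
/jgel/ — σ1 onset /jg/ (2C), coda /l/ ok → permitted
/giw.le/ — σ1 onset /g/, coda /w/ ok; σ2 onset /l/, coda /∅/ ok → permitted
/tra.rwal/ — σ1 onset /tr/ (2C), coda /∅/ ok; σ2 onset /rw/ (2C), coda /l/ ok → permitted
/jo/ — σ1 onset /j/, coda /∅/ ok → permitted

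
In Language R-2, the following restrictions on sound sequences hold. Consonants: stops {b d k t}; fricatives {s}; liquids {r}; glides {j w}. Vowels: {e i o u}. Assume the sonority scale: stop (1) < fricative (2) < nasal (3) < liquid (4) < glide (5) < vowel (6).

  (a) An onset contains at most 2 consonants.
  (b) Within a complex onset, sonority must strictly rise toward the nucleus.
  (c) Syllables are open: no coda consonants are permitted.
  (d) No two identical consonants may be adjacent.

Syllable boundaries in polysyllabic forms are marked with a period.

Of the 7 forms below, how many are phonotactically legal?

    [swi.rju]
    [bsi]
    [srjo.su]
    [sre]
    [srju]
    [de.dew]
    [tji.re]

[swi.rju] — σ1 onset /sw/ (2→5 rises), coda /∅/ ok; σ2 onset /rj/ (4→5 rises), coda /∅/ ok → phonotactically legal
[bsi] — σ1 onset /bs/ (1→2 rises), coda /∅/ ok → phonotactically legal
[srjo.su] — violates constraint (a): syllable 1 onset /srj/ has 3 consonants (> 2) → phonotactically illegal
[sre] — σ1 onset /sr/ (2→4 rises), coda /∅/ ok → phonotactically legal
[srju] — violates constraint (a): syllable 1 onset /srj/ has 3 consonants (> 2) → phonotactically illegal
[de.dew] — violates constraint (c): syllable 2 coda /w/ has 1 consonant (> 0) → phonotactically illegal
[tji.re] — σ1 onset /tj/ (1→5 rises), coda /∅/ ok; σ2 onset /r/, coda /∅/ ok → phonotactically legal
Phonotactically legal: [swi.rju], [bsi], [sre], [tji.re] → 4.

4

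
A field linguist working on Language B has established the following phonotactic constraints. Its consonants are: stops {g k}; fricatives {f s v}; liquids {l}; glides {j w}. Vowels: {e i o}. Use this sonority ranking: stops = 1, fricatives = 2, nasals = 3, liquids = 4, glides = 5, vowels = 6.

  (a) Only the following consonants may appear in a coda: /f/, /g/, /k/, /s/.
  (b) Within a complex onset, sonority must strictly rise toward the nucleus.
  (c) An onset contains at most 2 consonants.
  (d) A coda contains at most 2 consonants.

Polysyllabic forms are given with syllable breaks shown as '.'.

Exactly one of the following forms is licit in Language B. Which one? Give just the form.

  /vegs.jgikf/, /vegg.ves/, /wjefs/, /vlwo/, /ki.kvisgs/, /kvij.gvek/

/vegg.ves/

/vegs.jgikf/ — violates constraint (b): syllable 2 onset /jg/: /j/ (glide, 5) → /g/ (stop, 1) does not rise → illicit
/vegg.ves/ — σ1 onset /v/, coda /gg/ (2C) ok; σ2 onset /v/, coda /s/ ok → licit
/wjefs/ — violates constraint (b): syllable 1 onset /wj/: /w/ (glide, 5) → /j/ (glide, 5) does not rise → illicit
/vlwo/ — violates constraint (c): syllable 1 onset /vlw/ has 3 consonants (> 2) → illicit
/ki.kvisgs/ — violates constraint (d): syllable 2 coda /sgs/ has 3 consonants (> 2) → illicit
/kvij.gvek/ — violates constraint (a): syllable 1 coda contains /j/, which is not a licensed coda consonant → illicit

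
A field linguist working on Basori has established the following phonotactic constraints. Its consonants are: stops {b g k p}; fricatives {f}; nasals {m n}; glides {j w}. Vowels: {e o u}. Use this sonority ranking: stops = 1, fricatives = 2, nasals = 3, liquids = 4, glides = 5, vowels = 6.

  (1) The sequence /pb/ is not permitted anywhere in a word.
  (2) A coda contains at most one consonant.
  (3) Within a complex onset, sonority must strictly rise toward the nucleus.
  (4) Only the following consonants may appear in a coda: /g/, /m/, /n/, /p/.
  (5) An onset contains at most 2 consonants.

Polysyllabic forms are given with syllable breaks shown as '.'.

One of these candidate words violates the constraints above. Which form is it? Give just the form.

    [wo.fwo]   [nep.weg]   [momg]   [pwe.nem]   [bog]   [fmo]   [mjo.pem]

[momg]

[wo.fwo] — σ1 onset /w/, coda /∅/ ok; σ2 onset /fw/ (2→5 rises), coda /∅/ ok → licit
[nep.weg] — σ1 onset /n/, coda /p/ ok; σ2 onset /w/, coda /g/ ok → licit
[momg] — violates constraint 2: syllable 1 coda /mg/ has 2 consonants (> 1) → illicit
[pwe.nem] — σ1 onset /pw/ (1→5 rises), coda /∅/ ok; σ2 onset /n/, coda /m/ ok → licit
[bog] — σ1 onset /b/, coda /g/ ok → licit
[fmo] — σ1 onset /fm/ (2→3 rises), coda /∅/ ok → licit
[mjo.pem] — σ1 onset /mj/ (3→5 rises), coda /∅/ ok; σ2 onset /p/, coda /m/ ok → licit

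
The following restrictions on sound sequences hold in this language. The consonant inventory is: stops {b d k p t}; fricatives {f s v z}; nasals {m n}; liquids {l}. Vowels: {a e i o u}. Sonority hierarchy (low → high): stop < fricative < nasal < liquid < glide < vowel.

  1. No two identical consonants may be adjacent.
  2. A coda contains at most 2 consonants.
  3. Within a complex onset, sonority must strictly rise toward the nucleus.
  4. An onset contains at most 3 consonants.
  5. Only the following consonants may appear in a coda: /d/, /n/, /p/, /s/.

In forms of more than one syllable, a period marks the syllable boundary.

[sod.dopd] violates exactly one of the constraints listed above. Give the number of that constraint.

[sod.dopd]: adjacent identical consonants /dd/.
This is a violation of constraint 1: "No two identical consonants may be adjacent."
The remaining constraints (2, 3, 4, 5) are satisfied.

1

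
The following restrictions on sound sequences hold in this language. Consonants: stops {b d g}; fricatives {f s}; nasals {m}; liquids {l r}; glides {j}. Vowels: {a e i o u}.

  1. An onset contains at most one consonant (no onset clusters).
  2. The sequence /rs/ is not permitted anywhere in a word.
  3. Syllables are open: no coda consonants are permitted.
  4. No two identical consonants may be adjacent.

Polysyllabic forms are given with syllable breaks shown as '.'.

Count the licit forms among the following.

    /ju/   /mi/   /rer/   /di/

3

/ju/ — σ1 onset /j/, coda /∅/ ok → licit
/mi/ — σ1 onset /m/, coda /∅/ ok → licit
/rer/ — violates constraint 3: syllable 1 coda /r/ has 1 consonant (> 0) → illicit
/di/ — σ1 onset /d/, coda /∅/ ok → licit
Licit: /ju/, /mi/, /di/ → 3.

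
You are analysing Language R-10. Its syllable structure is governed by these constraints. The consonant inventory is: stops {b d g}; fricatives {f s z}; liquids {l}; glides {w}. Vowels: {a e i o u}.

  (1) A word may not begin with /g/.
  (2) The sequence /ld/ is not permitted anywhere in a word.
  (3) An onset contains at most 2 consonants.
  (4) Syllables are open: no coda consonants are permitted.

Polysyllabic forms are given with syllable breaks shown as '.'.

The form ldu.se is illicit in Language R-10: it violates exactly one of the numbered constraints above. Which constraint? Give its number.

ldu.se: contains banned sequence /ld/.
This is a violation of constraint 2: "The sequence /ld/ is not permitted anywhere in a word."
The remaining constraints (1, 3, 4) are satisfied.

2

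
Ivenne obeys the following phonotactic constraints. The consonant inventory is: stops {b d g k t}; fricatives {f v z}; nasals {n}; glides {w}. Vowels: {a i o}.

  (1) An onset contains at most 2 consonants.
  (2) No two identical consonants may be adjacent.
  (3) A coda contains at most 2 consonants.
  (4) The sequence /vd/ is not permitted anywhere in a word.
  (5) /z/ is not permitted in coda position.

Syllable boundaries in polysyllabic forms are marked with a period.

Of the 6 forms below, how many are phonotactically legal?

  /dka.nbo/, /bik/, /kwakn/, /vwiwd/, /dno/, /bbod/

5

/dka.nbo/ — σ1 onset /dk/ (2C), coda /∅/ ok; σ2 onset /nb/ (2C), coda /∅/ ok → phonotactically legal
/bik/ — σ1 onset /b/, coda /k/ ok → phonotactically legal
/kwakn/ — σ1 onset /kw/ (2C), coda /kn/ (2C) ok → phonotactically legal
/vwiwd/ — σ1 onset /vw/ (2C), coda /wd/ (2C) ok → phonotactically legal
/dno/ — σ1 onset /dn/ (2C), coda /∅/ ok → phonotactically legal
/bbod/ — violates constraint 2: adjacent identical consonants /bb/ → phonotactically illegal
Phonotactically legal: /dka.nbo/, /bik/, /kwakn/, /vwiwd/, /dno/ → 5.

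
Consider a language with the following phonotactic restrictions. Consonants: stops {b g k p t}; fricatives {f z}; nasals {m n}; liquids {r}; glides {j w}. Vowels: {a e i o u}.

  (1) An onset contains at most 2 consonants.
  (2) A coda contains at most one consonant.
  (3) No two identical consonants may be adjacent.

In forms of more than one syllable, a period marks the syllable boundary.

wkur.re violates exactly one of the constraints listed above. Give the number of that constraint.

3

wkur.re: adjacent identical consonants /rr/.
This is a violation of constraint 3: "No two identical consonants may be adjacent."
The remaining constraints (1, 2) are satisfied.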